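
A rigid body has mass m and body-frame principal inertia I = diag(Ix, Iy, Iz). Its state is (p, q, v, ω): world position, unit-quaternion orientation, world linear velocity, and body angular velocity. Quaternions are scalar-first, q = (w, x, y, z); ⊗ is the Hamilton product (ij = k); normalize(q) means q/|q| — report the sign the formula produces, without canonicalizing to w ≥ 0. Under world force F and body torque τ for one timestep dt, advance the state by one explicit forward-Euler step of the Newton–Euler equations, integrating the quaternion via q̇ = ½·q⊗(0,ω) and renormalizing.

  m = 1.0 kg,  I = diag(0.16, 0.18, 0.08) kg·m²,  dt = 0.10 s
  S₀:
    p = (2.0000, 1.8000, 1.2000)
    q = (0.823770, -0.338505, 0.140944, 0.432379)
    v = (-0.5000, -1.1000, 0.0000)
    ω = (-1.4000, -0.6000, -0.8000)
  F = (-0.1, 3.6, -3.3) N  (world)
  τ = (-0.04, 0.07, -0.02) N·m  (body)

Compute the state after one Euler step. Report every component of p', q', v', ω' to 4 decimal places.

p' = (1.9500, 1.6900, 1.2000)
q' = (0.8186, -0.3874, 0.0722, 0.4179)
v' = (-0.5100, -0.7400, -0.3300)
ω' = (-1.3950, -0.6109, -0.8460)

linear accel F/m = (-0.1000, 3.6000, -3.3000)
new position p' = (1.9500, 1.6900, 1.2000)
v' = v + a·dt = (-0.5100, -0.7400, -0.3300)
α = I⁻¹(τ − ω×Iω) = (0.0500, -0.1089, -0.4600)
ω' = ω + α·dt = (-1.3950, -0.6109, -0.8460)
Hamilton product q⊗(0,ω) = (-0.0434374, -1.0066058, -1.3703966, -0.2585914)
q' = normalize(q + ½dt·q⊗(0,ω)) = (0.8186, -0.3874, 0.0722, 0.4179)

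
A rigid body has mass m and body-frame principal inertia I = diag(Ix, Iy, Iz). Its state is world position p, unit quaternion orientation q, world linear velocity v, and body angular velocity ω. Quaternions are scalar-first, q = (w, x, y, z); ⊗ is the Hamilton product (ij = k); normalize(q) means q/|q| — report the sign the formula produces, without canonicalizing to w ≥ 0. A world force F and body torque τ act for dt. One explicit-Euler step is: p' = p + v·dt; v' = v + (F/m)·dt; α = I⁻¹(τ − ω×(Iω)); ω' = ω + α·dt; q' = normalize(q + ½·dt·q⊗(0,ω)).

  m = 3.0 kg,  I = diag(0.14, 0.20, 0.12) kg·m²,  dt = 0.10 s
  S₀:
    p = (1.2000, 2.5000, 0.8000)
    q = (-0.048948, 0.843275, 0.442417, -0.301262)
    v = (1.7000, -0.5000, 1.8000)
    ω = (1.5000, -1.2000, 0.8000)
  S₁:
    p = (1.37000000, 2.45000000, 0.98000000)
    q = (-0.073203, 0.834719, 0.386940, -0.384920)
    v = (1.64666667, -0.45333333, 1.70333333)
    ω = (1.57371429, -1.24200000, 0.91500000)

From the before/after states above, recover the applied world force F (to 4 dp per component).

F = (-1.6000, 1.4000, -2.9000)

velocity change Δv = (-0.05333333, 0.04666667, -0.09666667)
applied force F = (-1.6000, 1.4000, -2.9000)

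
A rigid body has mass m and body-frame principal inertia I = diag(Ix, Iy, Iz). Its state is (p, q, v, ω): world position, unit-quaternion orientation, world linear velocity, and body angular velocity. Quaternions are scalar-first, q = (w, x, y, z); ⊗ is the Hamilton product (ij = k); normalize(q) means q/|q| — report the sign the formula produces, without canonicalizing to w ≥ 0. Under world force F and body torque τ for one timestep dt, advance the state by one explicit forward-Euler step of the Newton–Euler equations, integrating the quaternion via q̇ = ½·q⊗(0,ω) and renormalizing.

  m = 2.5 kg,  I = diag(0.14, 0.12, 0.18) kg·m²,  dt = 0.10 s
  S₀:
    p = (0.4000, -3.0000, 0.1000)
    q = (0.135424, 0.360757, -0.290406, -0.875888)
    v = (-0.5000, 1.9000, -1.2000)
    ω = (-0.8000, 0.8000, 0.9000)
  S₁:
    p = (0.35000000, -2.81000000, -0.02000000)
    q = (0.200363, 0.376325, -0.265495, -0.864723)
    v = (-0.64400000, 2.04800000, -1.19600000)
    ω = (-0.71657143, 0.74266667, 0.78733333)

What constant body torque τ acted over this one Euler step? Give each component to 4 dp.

Δω = ω₁−ω₀ = (0.08342857, -0.05733333, -0.11266667)
gyro term ω₀×Iω₀ = (0.0432, 0.0288, 0.0128)
applied torque τ = (0.1600, -0.0400, -0.1900)

τ = (0.1600, -0.0400, -0.1900)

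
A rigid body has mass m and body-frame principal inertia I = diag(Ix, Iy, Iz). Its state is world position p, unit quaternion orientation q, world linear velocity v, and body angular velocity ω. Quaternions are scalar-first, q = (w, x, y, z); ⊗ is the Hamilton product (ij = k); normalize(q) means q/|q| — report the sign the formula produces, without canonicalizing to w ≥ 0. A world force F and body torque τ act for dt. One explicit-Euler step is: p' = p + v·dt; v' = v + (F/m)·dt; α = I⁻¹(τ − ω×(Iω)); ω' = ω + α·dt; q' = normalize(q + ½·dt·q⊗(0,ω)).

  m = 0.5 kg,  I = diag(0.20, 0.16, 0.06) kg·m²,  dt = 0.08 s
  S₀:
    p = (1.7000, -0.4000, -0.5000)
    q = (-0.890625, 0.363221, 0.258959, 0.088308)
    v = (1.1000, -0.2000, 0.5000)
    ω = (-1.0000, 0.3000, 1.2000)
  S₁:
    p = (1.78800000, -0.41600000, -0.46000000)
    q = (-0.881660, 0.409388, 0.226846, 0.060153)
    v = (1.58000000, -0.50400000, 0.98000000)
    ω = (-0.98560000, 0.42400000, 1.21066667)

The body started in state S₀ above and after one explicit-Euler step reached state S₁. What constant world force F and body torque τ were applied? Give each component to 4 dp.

F = (3.0000, -1.9000, 3.0000)
τ = (0.0000, 0.0800, 0.0200)

rate change Δω = (0.01440000, 0.12400000, 0.01066667)
applied torque τ = (0.0000, 0.0800, 0.0200)
velocity change Δv = (0.48000000, -0.30400000, 0.48000000)
m·(v₁−v₀)/dt = (3.0000, -1.9000, 3.0000)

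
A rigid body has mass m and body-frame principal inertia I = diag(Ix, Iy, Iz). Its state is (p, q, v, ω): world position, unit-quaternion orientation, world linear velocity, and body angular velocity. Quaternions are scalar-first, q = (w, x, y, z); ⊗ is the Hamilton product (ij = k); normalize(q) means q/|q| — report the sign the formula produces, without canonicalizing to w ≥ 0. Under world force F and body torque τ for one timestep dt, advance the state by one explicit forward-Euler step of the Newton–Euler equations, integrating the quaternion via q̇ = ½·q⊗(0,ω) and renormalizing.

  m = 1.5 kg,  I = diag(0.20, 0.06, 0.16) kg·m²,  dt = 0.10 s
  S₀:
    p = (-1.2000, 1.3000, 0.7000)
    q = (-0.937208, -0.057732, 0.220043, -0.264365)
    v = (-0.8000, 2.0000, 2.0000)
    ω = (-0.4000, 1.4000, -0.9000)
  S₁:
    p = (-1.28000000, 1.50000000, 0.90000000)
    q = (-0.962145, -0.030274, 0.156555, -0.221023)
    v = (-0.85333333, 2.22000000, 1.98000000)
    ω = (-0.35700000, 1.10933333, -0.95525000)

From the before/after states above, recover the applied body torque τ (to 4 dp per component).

τ = (-0.0400, -0.1600, -0.0100)

Δω = ω₁−ω₀ = (0.04300000, -0.29066667, -0.05525000)
I·α + gyro = (-0.0400, -0.1600, -0.0100)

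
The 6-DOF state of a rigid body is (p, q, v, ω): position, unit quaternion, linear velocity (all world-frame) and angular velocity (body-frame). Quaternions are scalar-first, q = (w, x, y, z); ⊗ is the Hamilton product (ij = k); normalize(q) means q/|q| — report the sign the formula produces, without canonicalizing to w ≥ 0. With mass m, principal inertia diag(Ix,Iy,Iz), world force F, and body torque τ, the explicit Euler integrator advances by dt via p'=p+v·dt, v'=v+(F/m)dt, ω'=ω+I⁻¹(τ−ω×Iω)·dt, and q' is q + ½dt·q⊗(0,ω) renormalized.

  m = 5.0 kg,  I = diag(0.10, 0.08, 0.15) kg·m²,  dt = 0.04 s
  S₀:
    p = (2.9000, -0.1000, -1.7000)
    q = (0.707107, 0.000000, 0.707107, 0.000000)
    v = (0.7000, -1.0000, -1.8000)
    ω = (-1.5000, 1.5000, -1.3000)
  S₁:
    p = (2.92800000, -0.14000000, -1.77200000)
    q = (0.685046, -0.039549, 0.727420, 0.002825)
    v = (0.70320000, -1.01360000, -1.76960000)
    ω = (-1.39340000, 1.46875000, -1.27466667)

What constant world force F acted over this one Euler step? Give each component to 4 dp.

F = (0.4000, -1.7000, 3.8000)

v₁ − v₀ = (0.00320000, -0.01360000, 0.03040000)
F = m·Δv/dt = (0.4000, -1.7000, 3.8000)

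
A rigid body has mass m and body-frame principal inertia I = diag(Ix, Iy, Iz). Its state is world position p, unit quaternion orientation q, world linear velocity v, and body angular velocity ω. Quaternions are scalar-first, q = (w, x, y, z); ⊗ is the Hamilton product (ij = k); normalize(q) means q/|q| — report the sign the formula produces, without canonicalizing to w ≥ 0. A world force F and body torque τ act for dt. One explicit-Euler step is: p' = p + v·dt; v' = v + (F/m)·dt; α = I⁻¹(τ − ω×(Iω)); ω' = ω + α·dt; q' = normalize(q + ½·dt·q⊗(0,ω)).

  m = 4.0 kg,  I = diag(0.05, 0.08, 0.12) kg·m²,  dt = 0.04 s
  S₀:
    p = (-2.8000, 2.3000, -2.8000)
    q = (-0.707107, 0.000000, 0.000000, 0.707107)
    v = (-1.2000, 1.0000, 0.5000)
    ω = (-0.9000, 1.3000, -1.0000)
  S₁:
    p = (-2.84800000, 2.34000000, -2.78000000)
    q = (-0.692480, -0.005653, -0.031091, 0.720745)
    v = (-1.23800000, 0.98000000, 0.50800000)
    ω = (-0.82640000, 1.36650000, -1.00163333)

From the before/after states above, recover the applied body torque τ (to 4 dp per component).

Δω = ω₁−ω₀ = (0.07360000, 0.06650000, -0.00163333)
ω₀×(Iω₀) = (-0.0520, -0.0630, -0.0351)
I·α + gyro = (0.0400, 0.0700, -0.0400)

τ = (0.0400, 0.0700, -0.0400)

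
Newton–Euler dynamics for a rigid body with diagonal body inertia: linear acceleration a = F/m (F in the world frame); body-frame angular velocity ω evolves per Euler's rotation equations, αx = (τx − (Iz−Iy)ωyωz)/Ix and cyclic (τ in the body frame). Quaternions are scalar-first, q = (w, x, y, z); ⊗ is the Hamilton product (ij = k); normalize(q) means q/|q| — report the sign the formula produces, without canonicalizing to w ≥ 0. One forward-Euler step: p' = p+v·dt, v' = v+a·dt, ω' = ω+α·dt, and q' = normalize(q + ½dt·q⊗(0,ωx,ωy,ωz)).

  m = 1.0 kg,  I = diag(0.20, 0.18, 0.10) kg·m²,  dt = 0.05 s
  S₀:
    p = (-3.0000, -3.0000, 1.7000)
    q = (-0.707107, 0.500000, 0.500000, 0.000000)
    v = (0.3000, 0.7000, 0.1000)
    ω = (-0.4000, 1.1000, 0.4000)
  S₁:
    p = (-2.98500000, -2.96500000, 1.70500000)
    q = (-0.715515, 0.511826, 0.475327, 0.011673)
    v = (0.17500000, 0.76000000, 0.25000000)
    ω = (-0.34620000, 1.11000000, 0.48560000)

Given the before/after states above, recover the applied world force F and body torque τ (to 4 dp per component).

Δω = ω₁−ω₀ = (0.05380000, 0.01000000, 0.08560000)
applied torque τ = (0.1800, 0.0200, 0.1800)
Δv = v₁−v₀ = (-0.12500000, 0.06000000, 0.15000000)
F = m·Δv/dt = (-2.5000, 1.2000, 3.0000)

F = (-2.5000, 1.2000, 3.0000)
τ = (0.1800, 0.0200, 0.1800)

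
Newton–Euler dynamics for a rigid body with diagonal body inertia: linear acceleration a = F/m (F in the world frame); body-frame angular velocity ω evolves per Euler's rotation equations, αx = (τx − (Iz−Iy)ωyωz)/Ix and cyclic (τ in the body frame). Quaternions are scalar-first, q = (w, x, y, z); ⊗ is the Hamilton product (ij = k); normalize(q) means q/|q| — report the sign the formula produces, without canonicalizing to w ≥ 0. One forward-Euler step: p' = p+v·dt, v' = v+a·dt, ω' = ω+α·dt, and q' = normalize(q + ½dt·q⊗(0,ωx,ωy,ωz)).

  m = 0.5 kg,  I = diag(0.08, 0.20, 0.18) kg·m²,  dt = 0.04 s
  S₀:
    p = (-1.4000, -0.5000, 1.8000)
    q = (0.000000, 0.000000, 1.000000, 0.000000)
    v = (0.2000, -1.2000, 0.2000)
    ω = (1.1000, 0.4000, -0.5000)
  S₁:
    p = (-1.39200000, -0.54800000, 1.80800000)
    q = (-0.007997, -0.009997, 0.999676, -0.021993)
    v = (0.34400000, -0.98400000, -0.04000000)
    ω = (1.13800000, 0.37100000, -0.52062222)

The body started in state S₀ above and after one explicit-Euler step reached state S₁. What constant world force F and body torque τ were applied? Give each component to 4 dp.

F = (1.8000, 2.7000, -3.0000)
τ = (0.0800, -0.0900, -0.0400)

Δv = v₁−v₀ = (0.14400000, 0.21600000, -0.24000000)
m·(v₁−v₀)/dt = (1.8000, 2.7000, -3.0000)
rate change Δω = (0.03800000, -0.02900000, -0.02062222)
precession coupling = (0.0040, 0.0550, 0.0528)
applied torque τ = (0.0800, -0.0900, -0.0400)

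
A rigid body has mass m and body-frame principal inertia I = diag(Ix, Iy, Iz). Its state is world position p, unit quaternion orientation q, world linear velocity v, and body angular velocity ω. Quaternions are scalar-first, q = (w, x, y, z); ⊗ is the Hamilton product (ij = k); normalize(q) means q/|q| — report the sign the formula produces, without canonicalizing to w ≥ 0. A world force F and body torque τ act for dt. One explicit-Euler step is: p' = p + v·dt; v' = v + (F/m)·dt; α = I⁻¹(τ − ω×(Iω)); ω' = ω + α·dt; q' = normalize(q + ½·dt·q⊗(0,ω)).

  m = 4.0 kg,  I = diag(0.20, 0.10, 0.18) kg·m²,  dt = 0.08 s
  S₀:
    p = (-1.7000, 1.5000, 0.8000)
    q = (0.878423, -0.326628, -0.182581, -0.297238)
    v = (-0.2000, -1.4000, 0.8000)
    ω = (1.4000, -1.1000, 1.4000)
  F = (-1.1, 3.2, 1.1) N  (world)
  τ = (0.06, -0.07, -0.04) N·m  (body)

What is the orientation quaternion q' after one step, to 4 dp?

q' = (0.9016, -0.2995, -0.2187, -0.2225)

2q̇ = q⊗(0,ω) = (0.6725733, 0.6472170, -0.9251193, 1.8446964)
q + ½dt·q⊗(0,ω), renormalized = (0.9016, -0.2995, -0.2187, -0.2225)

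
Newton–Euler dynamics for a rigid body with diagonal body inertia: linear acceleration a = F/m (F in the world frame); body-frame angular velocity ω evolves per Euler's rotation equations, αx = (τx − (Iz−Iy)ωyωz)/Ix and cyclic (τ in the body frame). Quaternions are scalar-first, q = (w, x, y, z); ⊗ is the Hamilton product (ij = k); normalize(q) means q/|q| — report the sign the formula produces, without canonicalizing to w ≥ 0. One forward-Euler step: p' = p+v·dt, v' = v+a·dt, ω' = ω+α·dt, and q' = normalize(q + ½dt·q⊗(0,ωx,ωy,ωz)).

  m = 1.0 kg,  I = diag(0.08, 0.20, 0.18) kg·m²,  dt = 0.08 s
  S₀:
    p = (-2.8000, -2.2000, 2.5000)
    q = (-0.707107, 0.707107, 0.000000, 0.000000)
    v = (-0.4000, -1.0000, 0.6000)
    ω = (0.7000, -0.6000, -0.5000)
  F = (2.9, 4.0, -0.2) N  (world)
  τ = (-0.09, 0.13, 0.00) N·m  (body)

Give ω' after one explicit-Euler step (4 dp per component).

ω' = (0.6160, -0.5620, -0.4776)

α = I⁻¹(τ − ω×Iω) = (-1.0500, 0.4750, 0.2800)
ω + α·dt = (0.6160, -0.5620, -0.4776)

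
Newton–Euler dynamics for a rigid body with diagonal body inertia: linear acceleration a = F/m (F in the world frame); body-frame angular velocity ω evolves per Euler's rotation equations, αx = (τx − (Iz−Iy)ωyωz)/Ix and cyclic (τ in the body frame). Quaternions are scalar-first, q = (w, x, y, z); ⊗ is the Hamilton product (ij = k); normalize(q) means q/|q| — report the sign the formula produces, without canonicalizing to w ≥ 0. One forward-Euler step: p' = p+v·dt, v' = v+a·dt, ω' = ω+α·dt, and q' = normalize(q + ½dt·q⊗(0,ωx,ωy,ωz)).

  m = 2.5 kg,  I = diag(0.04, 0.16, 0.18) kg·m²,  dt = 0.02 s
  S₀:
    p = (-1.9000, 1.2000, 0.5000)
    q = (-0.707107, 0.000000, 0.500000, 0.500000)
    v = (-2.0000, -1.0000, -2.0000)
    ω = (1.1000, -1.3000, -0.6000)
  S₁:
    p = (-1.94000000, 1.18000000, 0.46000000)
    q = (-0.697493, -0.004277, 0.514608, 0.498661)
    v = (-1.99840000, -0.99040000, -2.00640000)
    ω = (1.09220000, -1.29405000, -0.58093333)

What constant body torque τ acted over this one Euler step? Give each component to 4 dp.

τ = (0.0000, 0.1400, 0.0000)

Δω = ω₁−ω₀ = (-0.00780000, 0.00595000, 0.01906667)
precession coupling = (0.0156, 0.0924, -0.1716)
τ = I·(Δω/dt) + ω₀×(Iω₀) = (0.0000, 0.1400, 0.0000)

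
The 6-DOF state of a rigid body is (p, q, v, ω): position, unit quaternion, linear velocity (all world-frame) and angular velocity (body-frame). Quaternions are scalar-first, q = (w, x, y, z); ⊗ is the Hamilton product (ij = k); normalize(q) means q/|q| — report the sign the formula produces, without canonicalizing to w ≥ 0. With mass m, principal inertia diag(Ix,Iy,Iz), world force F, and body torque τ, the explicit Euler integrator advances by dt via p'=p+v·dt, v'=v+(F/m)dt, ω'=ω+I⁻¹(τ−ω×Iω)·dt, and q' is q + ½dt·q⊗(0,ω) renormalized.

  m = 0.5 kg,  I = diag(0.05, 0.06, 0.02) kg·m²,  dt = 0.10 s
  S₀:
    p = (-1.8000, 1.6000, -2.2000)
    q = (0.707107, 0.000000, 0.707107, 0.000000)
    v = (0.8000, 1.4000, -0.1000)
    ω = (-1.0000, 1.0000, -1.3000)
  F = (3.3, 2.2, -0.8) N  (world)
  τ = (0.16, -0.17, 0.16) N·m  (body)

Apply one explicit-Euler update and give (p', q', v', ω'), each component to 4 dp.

new position p' = (-1.7200, 1.7400, -2.2100)
v' = v + a·dt = (1.4600, 1.8400, -0.2600)
angular accel α = (2.1600, -3.4833, 8.5000)
ω + α·dt = (-0.7840, 0.6517, -0.4500)
q⊗(0,ω) = (-0.7071070, -1.6263461, 0.7071070, -0.2121321)
q' = normalize(q + ½dt·q⊗(0,ω)) = (0.6687, -0.0809, 0.7391, -0.0106)

p' = (-1.7200, 1.7400, -2.2100)
q' = (0.6687, -0.0809, 0.7391, -0.0106)
v' = (1.4600, 1.8400, -0.2600)
ω' = (-0.7840, 0.6517, -0.4500)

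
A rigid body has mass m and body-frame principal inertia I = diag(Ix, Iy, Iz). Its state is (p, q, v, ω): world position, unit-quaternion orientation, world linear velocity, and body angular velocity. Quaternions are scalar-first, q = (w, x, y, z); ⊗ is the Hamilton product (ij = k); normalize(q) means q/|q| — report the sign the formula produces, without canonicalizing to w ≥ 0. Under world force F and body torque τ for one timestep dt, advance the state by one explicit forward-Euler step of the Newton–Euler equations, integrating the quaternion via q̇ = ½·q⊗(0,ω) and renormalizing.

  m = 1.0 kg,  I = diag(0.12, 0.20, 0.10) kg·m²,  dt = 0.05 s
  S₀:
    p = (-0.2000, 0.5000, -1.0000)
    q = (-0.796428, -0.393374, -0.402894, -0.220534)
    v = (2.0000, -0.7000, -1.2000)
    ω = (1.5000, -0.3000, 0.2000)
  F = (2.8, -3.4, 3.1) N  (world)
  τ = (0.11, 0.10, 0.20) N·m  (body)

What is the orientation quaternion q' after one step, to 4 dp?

2q̇ = q⊗(0,ω) = (0.5132996, -1.3413810, -0.0131978, 0.5630676)
updated quaternion q' = (-0.7830, -0.4266, -0.4029, -0.2063)

q' = (-0.7830, -0.4266, -0.4029, -0.2063)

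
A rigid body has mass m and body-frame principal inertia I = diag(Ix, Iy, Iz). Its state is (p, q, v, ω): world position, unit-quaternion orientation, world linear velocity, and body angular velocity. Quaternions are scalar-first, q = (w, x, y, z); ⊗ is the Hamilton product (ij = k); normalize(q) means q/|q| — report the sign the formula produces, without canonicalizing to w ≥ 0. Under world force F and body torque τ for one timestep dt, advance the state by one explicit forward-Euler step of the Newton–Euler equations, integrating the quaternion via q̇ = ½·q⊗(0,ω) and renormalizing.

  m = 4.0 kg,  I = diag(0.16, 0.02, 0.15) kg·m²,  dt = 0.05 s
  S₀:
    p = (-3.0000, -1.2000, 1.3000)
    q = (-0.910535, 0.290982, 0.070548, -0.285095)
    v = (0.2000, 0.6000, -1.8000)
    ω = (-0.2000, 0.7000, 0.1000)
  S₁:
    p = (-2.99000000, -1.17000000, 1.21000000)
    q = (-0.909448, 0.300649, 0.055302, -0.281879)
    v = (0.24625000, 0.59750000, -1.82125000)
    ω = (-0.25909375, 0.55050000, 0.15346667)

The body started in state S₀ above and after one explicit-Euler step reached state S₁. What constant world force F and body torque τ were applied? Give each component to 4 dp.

ω₁ − ω₀ = (-0.05909375, -0.14950000, 0.05346667)
I·α + gyro = (-0.1800, -0.0600, 0.1800)
v₁ − v₀ = (0.04625000, -0.00250000, -0.02125000)
F = m·Δv/dt = (3.7000, -0.2000, -1.7000)

F = (3.7000, -0.2000, -1.7000)
τ = (-0.1800, -0.0600, 0.1800)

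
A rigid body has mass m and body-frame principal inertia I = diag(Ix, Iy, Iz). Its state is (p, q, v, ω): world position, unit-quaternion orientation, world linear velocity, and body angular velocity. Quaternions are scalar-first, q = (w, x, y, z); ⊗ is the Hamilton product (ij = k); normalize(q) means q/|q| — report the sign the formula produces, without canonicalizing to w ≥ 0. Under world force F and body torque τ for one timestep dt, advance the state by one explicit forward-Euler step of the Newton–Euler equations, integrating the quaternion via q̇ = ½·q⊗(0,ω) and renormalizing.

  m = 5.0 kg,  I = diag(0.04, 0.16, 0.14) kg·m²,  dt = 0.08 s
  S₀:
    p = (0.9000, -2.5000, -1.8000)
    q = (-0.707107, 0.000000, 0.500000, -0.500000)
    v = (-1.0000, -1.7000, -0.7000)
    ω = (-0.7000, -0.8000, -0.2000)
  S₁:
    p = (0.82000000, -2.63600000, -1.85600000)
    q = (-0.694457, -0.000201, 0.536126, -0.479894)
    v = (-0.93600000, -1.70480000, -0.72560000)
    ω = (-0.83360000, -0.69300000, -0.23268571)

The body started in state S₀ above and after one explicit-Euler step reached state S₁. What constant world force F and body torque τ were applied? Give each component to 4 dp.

F = (4.0000, -0.3000, -1.6000)
τ = (-0.0700, 0.2000, 0.0100)

rate change Δω = (-0.13360000, 0.10700000, -0.03268571)
gyro term ω₀×Iω₀ = (-0.0032, -0.0140, 0.0672)
applied torque τ = (-0.0700, 0.2000, 0.0100)
velocity change Δv = (0.06400000, -0.00480000, -0.02560000)
F = m·Δv/dt = (4.0000, -0.3000, -1.6000)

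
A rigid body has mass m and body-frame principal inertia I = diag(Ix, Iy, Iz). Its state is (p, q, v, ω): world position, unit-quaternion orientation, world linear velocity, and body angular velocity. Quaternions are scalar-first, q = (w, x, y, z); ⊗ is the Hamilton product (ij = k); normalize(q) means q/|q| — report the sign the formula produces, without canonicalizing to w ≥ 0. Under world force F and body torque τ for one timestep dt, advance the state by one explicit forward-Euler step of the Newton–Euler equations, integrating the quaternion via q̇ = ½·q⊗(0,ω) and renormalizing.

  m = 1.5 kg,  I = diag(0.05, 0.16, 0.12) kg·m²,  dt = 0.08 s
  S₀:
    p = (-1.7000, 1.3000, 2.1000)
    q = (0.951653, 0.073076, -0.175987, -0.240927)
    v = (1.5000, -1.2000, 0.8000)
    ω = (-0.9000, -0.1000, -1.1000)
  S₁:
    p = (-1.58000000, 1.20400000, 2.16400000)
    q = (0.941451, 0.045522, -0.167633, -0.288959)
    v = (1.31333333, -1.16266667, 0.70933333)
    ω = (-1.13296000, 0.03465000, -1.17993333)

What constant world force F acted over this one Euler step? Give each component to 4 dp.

F = (-3.5000, 0.7000, -1.7000)

Δv = v₁−v₀ = (-0.18666667, 0.03733333, -0.09066667)
F = m·Δv/dt = (-3.5000, 0.7000, -1.7000)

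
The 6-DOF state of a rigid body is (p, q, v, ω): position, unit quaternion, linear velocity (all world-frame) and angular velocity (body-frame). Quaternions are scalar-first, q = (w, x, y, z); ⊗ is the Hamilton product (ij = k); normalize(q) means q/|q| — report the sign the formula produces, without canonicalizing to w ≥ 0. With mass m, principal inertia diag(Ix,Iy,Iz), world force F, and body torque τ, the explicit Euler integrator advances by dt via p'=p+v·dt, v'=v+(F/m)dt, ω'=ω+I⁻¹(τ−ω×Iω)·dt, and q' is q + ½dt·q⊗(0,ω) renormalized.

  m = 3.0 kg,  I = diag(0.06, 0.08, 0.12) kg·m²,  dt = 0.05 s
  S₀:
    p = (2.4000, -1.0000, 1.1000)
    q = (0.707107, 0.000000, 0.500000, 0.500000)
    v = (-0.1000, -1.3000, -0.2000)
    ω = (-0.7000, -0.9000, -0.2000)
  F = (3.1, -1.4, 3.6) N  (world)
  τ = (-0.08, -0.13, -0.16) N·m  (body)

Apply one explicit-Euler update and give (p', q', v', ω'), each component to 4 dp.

p' = (2.3950, -1.0650, 1.0900)
q' = (0.7206, -0.0036, 0.4751, 0.5050)
v' = (-0.0483, -1.3233, -0.1400)
ω' = (-0.7727, -0.9760, -0.2719)

angular accel α = (-1.4533, -1.5200, -1.4383)
ω + α·dt = (-0.7727, -0.9760, -0.2719)
2q̇ = q⊗(0,ω) = (0.5500000, -0.1449749, -0.9863963, 0.2085786)
q + ½dt·q⊗(0,ω), renormalized = (0.7206, -0.0036, 0.4751, 0.5050)
a = F/m = (1.0333, -0.4667, 1.2000)
p' = p + v·dt = (2.3950, -1.0650, 1.0900)
v + (F/m)dt = (-0.0483, -1.3233, -0.1400)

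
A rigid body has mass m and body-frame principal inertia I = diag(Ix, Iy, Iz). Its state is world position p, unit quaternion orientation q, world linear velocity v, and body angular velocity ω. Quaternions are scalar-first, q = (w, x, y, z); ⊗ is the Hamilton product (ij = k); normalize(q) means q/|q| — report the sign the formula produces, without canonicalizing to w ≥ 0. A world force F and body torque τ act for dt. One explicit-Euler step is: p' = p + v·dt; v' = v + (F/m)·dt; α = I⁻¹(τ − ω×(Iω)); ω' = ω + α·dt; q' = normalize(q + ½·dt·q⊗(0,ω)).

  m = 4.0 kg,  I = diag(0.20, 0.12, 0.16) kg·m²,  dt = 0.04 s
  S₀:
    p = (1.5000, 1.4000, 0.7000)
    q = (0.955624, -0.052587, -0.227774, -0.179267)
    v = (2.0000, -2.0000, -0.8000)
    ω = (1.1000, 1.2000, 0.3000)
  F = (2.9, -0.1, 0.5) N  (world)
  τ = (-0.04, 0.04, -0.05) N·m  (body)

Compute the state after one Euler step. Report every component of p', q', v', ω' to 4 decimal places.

p' = (1.5800, 1.3200, 0.6680)
q' = (0.9628, -0.0286, -0.2084, -0.1697)
v' = (2.0290, -2.0010, -0.7950)
ω' = (1.0891, 1.2089, 0.3139)

a = F/m = (0.7250, -0.0250, 0.1250)
p + v·dt = (1.5800, 1.3200, 0.6680)
v' = v + a·dt = (2.0290, -2.0010, -0.7950)
ω×(Iω) gyroscopic = (0.0144, 0.0132, -0.1056)
(τ − ω×Iω)/I = (-0.2720, 0.2233, 0.3475)
ω + α·dt = (1.0891, 1.2089, 0.3139)
q⊗(0,ω) = (0.3849546, 1.1979746, 0.9653312, 0.4741342)
updated quaternion q' = (0.9628, -0.0286, -0.2084, -0.1697)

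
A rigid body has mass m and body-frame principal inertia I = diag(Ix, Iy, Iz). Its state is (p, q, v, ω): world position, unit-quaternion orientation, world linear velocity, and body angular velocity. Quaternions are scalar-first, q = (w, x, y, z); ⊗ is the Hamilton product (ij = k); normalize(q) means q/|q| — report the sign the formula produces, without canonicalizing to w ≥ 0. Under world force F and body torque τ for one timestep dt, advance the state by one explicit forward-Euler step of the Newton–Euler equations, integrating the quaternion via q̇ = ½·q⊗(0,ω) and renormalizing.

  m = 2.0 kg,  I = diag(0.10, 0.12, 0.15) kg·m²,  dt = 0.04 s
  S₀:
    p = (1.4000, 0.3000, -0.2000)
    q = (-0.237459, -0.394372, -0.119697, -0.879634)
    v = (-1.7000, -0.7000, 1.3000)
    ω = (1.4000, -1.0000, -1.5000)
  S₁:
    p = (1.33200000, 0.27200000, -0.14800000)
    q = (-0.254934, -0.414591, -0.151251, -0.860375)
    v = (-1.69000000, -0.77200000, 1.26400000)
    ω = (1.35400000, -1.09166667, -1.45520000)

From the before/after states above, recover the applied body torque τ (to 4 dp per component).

Δω = ω₁−ω₀ = (-0.04600000, -0.09166667, 0.04480000)
precession coupling = (0.0450, 0.1050, -0.0280)
τ = I·(Δω/dt) + ω₀×(Iω₀) = (-0.0700, -0.1700, 0.1400)

τ = (-0.0700, -0.1700, 0.1400)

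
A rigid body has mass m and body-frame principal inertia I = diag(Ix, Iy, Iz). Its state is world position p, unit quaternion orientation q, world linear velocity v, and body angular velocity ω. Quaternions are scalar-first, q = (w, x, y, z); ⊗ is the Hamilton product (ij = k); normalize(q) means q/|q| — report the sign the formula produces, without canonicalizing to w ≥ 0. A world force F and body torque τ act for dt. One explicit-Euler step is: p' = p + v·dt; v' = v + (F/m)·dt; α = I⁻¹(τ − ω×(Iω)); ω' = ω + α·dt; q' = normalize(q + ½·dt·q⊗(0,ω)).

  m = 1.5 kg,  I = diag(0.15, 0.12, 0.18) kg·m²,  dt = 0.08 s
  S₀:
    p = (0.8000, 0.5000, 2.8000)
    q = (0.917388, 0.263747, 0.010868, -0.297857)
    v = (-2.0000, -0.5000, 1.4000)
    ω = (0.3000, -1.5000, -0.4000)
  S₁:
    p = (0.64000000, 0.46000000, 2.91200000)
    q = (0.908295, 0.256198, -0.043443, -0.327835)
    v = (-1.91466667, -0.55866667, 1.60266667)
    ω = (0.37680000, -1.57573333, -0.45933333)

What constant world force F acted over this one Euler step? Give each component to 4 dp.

velocity change Δv = (0.08533333, -0.05866667, 0.20266667)
applied force F = (1.6000, -1.1000, 3.8000)

F = (1.6000, -1.1000, 3.8000)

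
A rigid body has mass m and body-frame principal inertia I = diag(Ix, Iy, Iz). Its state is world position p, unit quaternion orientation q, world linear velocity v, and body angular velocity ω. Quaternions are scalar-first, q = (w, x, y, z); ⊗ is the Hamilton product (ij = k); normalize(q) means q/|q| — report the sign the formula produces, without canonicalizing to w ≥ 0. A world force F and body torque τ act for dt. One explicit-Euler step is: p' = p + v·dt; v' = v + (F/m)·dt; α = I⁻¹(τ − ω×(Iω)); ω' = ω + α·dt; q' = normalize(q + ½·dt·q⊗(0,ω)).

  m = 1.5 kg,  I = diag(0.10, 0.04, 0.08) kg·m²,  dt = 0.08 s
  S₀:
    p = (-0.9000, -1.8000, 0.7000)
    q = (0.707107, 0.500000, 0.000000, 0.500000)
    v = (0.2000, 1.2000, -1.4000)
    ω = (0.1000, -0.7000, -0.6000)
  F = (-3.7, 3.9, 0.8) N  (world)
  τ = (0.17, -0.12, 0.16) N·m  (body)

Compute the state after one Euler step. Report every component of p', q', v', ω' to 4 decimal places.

p + v·dt = (-0.8840, -1.7040, 0.5880)
new velocity v' = (0.0027, 1.4080, -1.3573)
gyro term ω×Iω = (0.0168, -0.0012, 0.0042)
angular accel α = (1.5320, -2.9700, 1.9475)
ω + α·dt = (0.2226, -0.9376, -0.4442)
Hamilton product q⊗(0,ω) = (0.2500000, 0.4207107, -0.1449749, -0.7742642)
q + ½dt·q⊗(0,ω), renormalized = (0.7166, 0.5165, -0.0058, 0.4687)

p' = (-0.8840, -1.7040, 0.5880)
q' = (0.7166, 0.5165, -0.0058, 0.4687)
v' = (0.0027, 1.4080, -1.3573)
ω' = (0.2226, -0.9376, -0.4442)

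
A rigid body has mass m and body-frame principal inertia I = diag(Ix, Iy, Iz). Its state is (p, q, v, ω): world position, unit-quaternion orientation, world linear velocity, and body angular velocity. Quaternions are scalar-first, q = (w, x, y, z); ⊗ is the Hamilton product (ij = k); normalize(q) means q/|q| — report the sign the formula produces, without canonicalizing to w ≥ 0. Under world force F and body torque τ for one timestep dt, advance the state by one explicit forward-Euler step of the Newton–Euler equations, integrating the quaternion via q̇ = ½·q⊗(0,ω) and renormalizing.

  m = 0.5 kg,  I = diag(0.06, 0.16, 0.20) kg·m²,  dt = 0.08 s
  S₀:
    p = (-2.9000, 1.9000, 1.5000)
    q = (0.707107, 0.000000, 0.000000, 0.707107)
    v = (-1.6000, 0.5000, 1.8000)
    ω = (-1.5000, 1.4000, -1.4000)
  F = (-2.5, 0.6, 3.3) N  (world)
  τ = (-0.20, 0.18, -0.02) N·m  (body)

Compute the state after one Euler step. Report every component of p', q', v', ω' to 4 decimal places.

α = I⁻¹(τ − ω×Iω) = (-2.0267, 2.9625, 0.9500)
ω' = ω + α·dt = (-1.6621, 1.6370, -1.3240)
2q̇ = q⊗(0,ω) = (0.9899498, -2.0506103, -0.0707107, -0.9899498)
q' = normalize(q + ½dt·q⊗(0,ω)) = (0.7430, -0.0816, -0.0028, 0.6642)
a = F/m = (-5.0000, 1.2000, 6.6000)
new position p' = (-3.0280, 1.9400, 1.6440)
new velocity v' = (-2.0000, 0.5960, 2.3280)

p' = (-3.0280, 1.9400, 1.6440)
q' = (0.7430, -0.0816, -0.0028, 0.6642)
v' = (-2.0000, 0.5960, 2.3280)
ω' = (-1.6621, 1.6370, -1.3240)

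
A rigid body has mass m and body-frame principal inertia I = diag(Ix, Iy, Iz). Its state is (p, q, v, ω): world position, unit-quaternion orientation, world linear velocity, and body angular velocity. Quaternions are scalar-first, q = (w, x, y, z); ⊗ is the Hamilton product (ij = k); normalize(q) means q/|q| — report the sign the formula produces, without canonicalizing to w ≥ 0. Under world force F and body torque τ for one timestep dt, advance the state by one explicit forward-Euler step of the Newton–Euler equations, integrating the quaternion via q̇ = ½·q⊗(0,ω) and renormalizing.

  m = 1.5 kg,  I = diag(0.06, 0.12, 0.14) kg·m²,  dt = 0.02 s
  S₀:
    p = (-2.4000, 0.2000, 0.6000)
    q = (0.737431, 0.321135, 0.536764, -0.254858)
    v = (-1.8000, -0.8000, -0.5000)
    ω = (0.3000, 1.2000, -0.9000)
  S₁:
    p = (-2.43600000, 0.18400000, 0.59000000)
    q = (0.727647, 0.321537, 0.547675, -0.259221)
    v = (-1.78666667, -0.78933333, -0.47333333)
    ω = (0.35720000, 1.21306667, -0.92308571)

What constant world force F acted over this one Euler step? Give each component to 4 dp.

Δv = v₁−v₀ = (0.01333333, 0.01066667, 0.02666667)
applied force F = (1.0000, 0.8000, 2.0000)

F = (1.0000, 0.8000, 2.0000)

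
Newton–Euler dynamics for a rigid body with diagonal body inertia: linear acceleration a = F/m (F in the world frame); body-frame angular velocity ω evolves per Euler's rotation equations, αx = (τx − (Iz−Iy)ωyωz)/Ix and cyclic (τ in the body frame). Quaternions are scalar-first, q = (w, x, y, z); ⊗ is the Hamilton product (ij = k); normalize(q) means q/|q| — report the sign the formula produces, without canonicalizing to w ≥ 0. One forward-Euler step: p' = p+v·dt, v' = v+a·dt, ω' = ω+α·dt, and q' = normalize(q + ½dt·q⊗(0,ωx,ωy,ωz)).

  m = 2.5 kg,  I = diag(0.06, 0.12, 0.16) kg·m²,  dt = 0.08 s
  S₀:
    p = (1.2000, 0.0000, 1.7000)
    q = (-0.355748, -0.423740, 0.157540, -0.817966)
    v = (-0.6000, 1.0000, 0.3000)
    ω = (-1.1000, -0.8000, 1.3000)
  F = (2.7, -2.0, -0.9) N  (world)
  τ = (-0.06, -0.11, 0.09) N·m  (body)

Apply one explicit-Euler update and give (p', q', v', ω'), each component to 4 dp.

p' = (1.1520, 0.0800, 1.7240)
q' = (-0.3259, -0.4249, 0.2263, -0.8137)
v' = (-0.5136, 0.9360, 0.2712)
ω' = (-1.1245, -0.9687, 1.3186)

angular accel α = (-0.3067, -2.1083, 0.2325)
new body rate ω' = (-1.1245, -0.9687, 1.3186)
Hamilton product q⊗(0,ω) = (0.7232738, -0.0582480, 1.7352230, 0.0498136)
updated quaternion q' = (-0.3259, -0.4249, 0.2263, -0.8137)
new position p' = (1.1520, 0.0800, 1.7240)
new velocity v' = (-0.5136, 0.9360, 0.2712)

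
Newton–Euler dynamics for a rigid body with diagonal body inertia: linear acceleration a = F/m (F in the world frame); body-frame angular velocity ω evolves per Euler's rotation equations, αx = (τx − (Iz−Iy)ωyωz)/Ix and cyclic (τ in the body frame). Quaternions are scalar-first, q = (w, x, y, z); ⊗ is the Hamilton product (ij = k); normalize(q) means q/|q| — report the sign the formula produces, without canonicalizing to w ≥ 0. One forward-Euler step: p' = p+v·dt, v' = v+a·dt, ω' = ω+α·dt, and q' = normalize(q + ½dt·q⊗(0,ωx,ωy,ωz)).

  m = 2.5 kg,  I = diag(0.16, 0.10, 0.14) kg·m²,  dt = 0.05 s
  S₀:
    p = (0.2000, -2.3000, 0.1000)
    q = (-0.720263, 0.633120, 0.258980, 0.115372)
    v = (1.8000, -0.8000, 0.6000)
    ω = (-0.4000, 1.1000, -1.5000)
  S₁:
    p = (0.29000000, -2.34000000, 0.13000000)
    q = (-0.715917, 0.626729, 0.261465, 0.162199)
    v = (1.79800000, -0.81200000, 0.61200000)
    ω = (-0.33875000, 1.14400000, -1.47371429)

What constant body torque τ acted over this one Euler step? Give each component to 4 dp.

Δω = ω₁−ω₀ = (0.06125000, 0.04400000, 0.02628571)
ω₀×(Iω₀) = (-0.0660, 0.0120, 0.0264)
τ = I·(Δω/dt) + ω₀×(Iω₀) = (0.1300, 0.1000, 0.1000)

τ = (0.1300, 0.1000, 0.1000)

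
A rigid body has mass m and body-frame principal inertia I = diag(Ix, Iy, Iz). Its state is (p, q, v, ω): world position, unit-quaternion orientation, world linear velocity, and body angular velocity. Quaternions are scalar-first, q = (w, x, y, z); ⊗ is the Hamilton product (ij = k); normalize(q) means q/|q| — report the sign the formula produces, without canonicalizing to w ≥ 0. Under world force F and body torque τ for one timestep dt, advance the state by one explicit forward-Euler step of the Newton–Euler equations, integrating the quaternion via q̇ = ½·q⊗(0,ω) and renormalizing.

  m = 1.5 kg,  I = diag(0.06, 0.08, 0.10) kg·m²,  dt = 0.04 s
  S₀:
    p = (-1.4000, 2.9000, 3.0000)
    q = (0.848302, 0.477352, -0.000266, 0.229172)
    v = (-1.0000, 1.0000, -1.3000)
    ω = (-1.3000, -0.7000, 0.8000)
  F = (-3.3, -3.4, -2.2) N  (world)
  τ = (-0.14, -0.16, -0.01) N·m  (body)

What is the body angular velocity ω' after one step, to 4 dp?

ω' = (-1.3859, -0.8008, 0.7887)

angular accel α = (-2.1467, -2.5200, -0.2820)
new body rate ω' = (-1.3859, -0.8008, 0.7887)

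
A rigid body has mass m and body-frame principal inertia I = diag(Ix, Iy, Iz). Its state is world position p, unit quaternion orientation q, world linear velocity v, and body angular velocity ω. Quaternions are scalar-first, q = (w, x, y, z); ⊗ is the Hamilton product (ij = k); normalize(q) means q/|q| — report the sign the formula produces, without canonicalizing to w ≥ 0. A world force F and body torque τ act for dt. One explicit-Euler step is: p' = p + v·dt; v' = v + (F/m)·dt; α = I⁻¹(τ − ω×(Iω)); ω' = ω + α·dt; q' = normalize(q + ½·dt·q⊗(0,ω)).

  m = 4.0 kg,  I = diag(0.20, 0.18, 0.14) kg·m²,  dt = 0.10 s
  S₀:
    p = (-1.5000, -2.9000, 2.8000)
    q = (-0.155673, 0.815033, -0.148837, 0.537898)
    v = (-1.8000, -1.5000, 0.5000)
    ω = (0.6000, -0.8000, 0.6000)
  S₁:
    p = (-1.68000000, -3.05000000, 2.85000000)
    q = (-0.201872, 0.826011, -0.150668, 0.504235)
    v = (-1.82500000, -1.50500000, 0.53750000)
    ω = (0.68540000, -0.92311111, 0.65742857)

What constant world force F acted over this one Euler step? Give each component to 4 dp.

Δv = v₁−v₀ = (-0.02500000, -0.00500000, 0.03750000)
applied force F = (-1.0000, -0.2000, 1.5000)

F = (-1.0000, -0.2000, 1.5000)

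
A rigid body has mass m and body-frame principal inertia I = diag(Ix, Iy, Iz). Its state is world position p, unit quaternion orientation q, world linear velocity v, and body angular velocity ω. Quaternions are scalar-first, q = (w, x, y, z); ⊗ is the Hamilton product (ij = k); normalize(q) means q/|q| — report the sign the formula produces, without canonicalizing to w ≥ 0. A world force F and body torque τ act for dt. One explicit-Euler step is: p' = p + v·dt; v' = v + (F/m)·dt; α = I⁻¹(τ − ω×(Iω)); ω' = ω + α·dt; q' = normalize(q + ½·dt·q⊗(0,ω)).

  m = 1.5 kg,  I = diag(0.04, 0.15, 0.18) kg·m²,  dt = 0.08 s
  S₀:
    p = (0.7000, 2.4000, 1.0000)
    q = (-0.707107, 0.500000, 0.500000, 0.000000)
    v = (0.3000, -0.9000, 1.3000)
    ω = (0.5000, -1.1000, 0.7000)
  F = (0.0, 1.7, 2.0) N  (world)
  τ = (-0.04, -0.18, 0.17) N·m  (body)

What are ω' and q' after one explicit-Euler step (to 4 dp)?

gyro term ω×Iω = (-0.0231, -0.0490, -0.0605)
α = I⁻¹(τ − ω×Iω) = (-0.4225, -0.8733, 1.2806)
ω' = ω + α·dt = (0.4662, -1.1699, 0.8024)
Hamilton product q⊗(0,ω) = (0.3000000, -0.0035535, 0.4278177, -1.2949749)
q + ½dt·q⊗(0,ω), renormalized = (-0.6940, 0.4991, 0.5163, -0.0517)

ω' = (0.4662, -1.1699, 0.8024)
q' = (-0.6940, 0.4991, 0.5163, -0.0517)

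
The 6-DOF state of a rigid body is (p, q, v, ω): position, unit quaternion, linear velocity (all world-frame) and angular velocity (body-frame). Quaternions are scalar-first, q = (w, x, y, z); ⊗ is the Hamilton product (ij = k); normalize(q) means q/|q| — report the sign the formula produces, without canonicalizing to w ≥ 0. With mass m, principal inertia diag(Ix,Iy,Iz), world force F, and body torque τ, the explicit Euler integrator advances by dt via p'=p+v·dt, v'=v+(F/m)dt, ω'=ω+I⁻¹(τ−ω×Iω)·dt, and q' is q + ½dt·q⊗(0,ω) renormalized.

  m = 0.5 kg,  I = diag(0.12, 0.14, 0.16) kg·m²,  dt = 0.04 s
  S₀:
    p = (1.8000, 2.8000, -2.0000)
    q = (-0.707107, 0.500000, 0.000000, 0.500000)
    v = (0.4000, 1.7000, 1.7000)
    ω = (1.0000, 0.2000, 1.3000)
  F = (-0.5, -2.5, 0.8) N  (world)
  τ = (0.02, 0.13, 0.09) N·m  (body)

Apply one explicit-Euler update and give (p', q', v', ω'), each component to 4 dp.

a = F/m = (-1.0000, -5.0000, 1.6000)
p + v·dt = (1.8160, 2.8680, -1.9320)
new velocity v' = (0.3600, 1.5000, 1.7640)
gyro term ω×Iω = (0.0052, -0.0520, 0.0040)
α = I⁻¹(τ − ω×Iω) = (0.1233, 1.3000, 0.5375)
ω + α·dt = (1.0049, 0.2520, 1.3215)
Hamilton product q⊗(0,ω) = (-1.1500000, -0.8071070, -0.2914214, -0.8192391)
updated quaternion q' = (-0.7297, 0.4836, -0.0058, 0.4834)

p' = (1.8160, 2.8680, -1.9320)
q' = (-0.7297, 0.4836, -0.0058, 0.4834)
v' = (0.3600, 1.5000, 1.7640)
ω' = (1.0049, 0.2520, 1.3215)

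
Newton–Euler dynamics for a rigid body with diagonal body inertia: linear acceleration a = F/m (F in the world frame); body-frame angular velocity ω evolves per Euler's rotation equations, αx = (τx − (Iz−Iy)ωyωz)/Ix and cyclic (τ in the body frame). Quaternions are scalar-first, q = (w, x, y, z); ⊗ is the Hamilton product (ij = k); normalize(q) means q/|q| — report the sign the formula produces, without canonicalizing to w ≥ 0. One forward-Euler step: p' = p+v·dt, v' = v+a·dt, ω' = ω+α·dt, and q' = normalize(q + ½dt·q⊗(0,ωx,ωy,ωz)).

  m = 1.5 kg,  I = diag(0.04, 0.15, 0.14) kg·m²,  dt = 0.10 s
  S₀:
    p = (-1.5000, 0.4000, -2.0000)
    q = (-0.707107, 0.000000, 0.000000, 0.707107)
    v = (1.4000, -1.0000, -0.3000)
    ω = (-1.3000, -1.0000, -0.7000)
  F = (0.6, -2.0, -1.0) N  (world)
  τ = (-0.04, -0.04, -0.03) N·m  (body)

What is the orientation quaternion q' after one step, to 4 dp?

q' = (-0.6797, 0.0810, -0.0106, 0.7290)

Hamilton product q⊗(0,ω) = (0.4949749, 1.6263461, -0.2121321, 0.4949749)
q + ½dt·q⊗(0,ω), renormalized = (-0.6797, 0.0810, -0.0106, 0.7290)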